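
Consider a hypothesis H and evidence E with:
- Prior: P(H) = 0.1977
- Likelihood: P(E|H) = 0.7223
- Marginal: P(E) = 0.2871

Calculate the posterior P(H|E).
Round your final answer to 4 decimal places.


Using Bayes' theorem:

P(H|E) = P(E|H) × P(H) / P(E)
       = 0.7223 × 0.1977 / 0.2871
       = 0.14279871 / 0.2871
       = 0.4974

The evidence strengthens our belief in H.
Prior: 0.1977 → Posterior: 0.4974


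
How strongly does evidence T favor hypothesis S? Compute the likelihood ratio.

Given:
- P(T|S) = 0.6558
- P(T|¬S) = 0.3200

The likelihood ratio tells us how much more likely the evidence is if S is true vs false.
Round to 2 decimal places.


Likelihood Ratio (LR) = P(T|S) / P(T|¬S)

LR = 0.6558 / 0.3200
   = 2.05

The evidence is 2.05 times more likely if S is true than if S is false.
Because LR exceeds 1, T is evidence for S.


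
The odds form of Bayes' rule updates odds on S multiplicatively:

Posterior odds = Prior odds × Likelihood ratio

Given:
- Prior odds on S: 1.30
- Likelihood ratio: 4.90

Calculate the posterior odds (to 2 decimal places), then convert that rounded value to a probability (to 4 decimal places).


Step 1: Calculate posterior odds
Posterior odds = Prior odds × LR
               = 1.30 × 4.90
               = 6.37

Step 2: Convert to probability
P(S|E) = Posterior odds / (1 + Posterior odds)
       = 6.37 / (1 + 6.37)
       = 6.37 / 7.37
       = 0.8643

The evidence increased P(S) from 0.5652 to 0.8643.


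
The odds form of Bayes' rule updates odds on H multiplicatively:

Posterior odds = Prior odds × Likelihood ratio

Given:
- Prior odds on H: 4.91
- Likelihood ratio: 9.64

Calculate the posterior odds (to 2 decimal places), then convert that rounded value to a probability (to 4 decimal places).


Step 1: Calculate posterior odds
Posterior odds = Prior odds × LR
               = 4.91 × 9.64
               = 47.33

Step 2: Convert to probability
P(H|E) = Posterior odds / (1 + Posterior odds)
       = 47.33 / (1 + 47.33)
       = 47.33 / 48.33
       = 0.9793

The evidence increased P(H) from 0.8308 to 0.9793.


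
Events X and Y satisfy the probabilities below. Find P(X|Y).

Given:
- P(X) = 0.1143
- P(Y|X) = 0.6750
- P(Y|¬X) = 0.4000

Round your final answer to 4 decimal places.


Bayes' theorem: P(X|Y) = P(Y|X) × P(X) / P(Y)

Step 1: Calculate P(Y) using law of total probability
P(Y) = P(Y|X)P(X) + P(Y|¬X)P(¬X)
     = 0.6750 × 0.1143 + 0.4000 × 0.8857
     = 0.07715250 + 0.35428000
     = 0.43143250

Step 2: Apply Bayes' theorem
P(X|Y) = P(Y|X) × P(X) / P(Y)
       = 0.07715250 / 0.43143250
       = 0.1788


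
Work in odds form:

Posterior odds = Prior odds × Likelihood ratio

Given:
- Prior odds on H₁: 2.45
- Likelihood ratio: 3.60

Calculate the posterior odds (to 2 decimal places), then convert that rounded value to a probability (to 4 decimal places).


Step 1: Calculate posterior odds
Posterior odds = Prior odds × LR
               = 2.45 × 3.60
               = 8.82

Step 2: Convert to probability
P(H₁|E) = Posterior odds / (1 + Posterior odds)
       = 8.82 / (1 + 8.82)
       = 8.82 / 9.82
       = 0.8982

The evidence increased P(H₁) from 0.7101 to 0.8982.


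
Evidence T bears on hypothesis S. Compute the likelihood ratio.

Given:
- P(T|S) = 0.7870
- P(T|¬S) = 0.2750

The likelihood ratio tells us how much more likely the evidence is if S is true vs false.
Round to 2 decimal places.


Likelihood Ratio (LR) = P(T|S) / P(T|¬S)

LR = 0.7870 / 0.2750
   = 2.86

The evidence is 2.86 times more likely if S is true than if S is false.
LR > 1, so observing T raises the odds in favor of S.


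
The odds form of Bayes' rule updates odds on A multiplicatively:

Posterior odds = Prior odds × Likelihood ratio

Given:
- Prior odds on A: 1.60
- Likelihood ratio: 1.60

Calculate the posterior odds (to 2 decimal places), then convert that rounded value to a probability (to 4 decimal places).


Step 1: Calculate posterior odds
Posterior odds = Prior odds × LR
               = 1.60 × 1.60
               = 2.56

Step 2: Convert to probability
P(A|E) = Posterior odds / (1 + Posterior odds)
       = 2.56 / (1 + 2.56)
       = 2.56 / 3.56
       = 0.7191

The evidence increased P(A) from 0.6154 to 0.7191.


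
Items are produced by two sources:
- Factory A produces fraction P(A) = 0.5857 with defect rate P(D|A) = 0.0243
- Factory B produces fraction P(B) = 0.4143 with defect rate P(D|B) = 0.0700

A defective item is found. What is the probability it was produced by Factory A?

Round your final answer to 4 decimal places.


Let A = from Factory A, D = defective

Given:
- P(A) = 0.5857, P(B) = 0.4143
- P(D|A) = 0.0243, P(D|B) = 0.0700

Step 1: Find P(D)
P(D) = P(D|A)P(A) + P(D|B)P(B)
     = 0.0243 × 0.5857 + 0.0700 × 0.4143
     = 0.01423251 + 0.02900100
     = 0.04323351

Step 2: Apply Bayes' theorem
P(A|D) = P(D|A)P(A) / P(D)
       = 0.01423251 / 0.04323351
       = 0.3292


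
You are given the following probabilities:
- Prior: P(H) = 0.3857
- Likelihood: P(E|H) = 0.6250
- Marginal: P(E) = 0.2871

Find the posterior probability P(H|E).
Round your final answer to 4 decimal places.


Using Bayes' theorem:

P(H|E) = P(E|H) × P(H) / P(E)
       = 0.6250 × 0.3857 / 0.2871
       = 0.24106250 / 0.2871
       = 0.8396

The evidence strengthens our belief in H.
Prior: 0.3857 → Posterior: 0.8396


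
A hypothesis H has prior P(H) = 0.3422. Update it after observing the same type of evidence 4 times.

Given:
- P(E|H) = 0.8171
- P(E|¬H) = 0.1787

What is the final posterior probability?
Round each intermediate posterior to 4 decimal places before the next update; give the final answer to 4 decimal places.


Sequential Bayesian updating:

Initial prior: P(H) = 0.3422

Update 1:
  P(E) = 0.8171 × 0.3422 + 0.1787 × 0.6578 = 0.27961162 + 0.11754886 = 0.39716048
  P(H|E) = 0.27961162 / 0.39716048 = 0.7040

Update 2:
  P(E) = 0.8171 × 0.7040 + 0.1787 × 0.2960 = 0.57523840 + 0.05289520 = 0.62813360
  P(H|E) = 0.57523840 / 0.62813360 = 0.9158

Update 3:
  P(E) = 0.8171 × 0.9158 + 0.1787 × 0.0842 = 0.74830018 + 0.01504654 = 0.76334672
  P(H|E) = 0.74830018 / 0.76334672 = 0.9803

Update 4:
  P(E) = 0.8171 × 0.9803 + 0.1787 × 0.0197 = 0.80100313 + 0.00352039 = 0.80452352
  P(H|E) = 0.80100313 / 0.80452352 = 0.9956

Final posterior: 0.9956


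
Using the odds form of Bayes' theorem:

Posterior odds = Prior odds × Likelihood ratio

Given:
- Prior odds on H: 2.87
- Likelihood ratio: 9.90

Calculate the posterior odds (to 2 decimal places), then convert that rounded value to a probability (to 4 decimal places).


Step 1: Calculate posterior odds
Posterior odds = Prior odds × LR
               = 2.87 × 9.90
               = 28.41

Step 2: Convert to probability
P(H|E) = Posterior odds / (1 + Posterior odds)
       = 28.41 / (1 + 28.41)
       = 28.41 / 29.41
       = 0.9660

The evidence increased P(H) from 0.7416 to 0.9660.


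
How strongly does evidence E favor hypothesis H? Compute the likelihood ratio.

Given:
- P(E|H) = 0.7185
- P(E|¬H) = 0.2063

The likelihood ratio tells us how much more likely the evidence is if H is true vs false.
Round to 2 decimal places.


Likelihood Ratio (LR) = P(E|H) / P(E|¬H)

LR = 0.7185 / 0.2063
   = 3.48

The evidence is 3.48 times more likely if H is true than if H is false.
Because LR exceeds 1, E is evidence for H.


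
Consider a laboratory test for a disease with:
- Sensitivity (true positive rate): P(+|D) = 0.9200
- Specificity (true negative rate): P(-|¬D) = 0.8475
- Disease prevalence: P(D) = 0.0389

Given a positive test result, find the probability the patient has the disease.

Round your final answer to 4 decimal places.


Let D = has disease, + = positive test

Given:
- P(D) = 0.0389 (prevalence)
- P(+|D) = 0.9200 (sensitivity)
- P(-|¬D) = 0.8475 (specificity)
- P(+|¬D) = 0.1525 (false positive rate = 1 - specificity)

Step 1: Find P(+)
P(+) = P(+|D)P(D) + P(+|¬D)P(¬D)
     = 0.9200 × 0.0389 + 0.1525 × 0.9611
     = 0.03578800 + 0.14656775
     = 0.18235575

Step 2: Apply Bayes' theorem for P(D|+)
P(D|+) = P(+|D)P(D) / P(+)
       = 0.03578800 / 0.18235575
       = 0.1963


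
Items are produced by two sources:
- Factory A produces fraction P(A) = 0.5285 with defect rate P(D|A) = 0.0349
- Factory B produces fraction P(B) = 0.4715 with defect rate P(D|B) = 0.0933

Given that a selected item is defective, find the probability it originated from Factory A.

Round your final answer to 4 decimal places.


Let A = from Factory A, D = defective

Given:
- P(A) = 0.5285, P(B) = 0.4715
- P(D|A) = 0.0349, P(D|B) = 0.0933

Step 1: Find P(D)
P(D) = P(D|A)P(A) + P(D|B)P(B)
     = 0.0349 × 0.5285 + 0.0933 × 0.4715
     = 0.01844465 + 0.04399095
     = 0.06243560

Step 2: Apply Bayes' theorem
P(A|D) = P(D|A)P(A) / P(D)
       = 0.01844465 / 0.06243560
       = 0.2954


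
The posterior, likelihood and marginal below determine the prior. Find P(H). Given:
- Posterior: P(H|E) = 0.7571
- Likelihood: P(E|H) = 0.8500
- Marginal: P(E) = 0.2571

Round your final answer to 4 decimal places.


From Bayes' theorem: P(H|E) = P(E|H) × P(H) / P(E)

Rearranging for P(H):
P(H) = P(H|E) × P(E) / P(E|H)
     = 0.7571 × 0.2571 / 0.8500
     = 0.19465041 / 0.8500
     = 0.2290


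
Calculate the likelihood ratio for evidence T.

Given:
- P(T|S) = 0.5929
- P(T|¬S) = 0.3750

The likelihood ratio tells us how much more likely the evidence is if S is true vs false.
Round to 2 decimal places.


Likelihood Ratio (LR) = P(T|S) / P(T|¬S)

LR = 0.5929 / 0.3750
   = 1.58

The evidence is 1.58 times more likely if S is true than if S is false.
Because LR exceeds 1, T is evidence for S.


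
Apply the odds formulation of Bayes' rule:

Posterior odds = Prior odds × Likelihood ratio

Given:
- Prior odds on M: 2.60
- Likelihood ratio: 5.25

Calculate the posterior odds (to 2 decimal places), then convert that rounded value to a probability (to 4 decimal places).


Step 1: Calculate posterior odds
Posterior odds = Prior odds × LR
               = 2.60 × 5.25
               = 13.65

Step 2: Convert to probability
P(M|E) = Posterior odds / (1 + Posterior odds)
       = 13.65 / (1 + 13.65)
       = 13.65 / 14.65
       = 0.9317

The evidence increased P(M) from 0.7222 to 0.9317.


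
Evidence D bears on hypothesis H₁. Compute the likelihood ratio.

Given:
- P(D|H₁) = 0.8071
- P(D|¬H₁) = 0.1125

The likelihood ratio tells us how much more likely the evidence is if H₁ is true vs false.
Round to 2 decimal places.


Likelihood Ratio (LR) = P(D|H₁) / P(D|¬H₁)

LR = 0.8071 / 0.1125
   = 7.17

The evidence is 7.17 times more likely if H₁ is true than if H₁ is false.
Because LR exceeds 1, D is evidence for H₁.


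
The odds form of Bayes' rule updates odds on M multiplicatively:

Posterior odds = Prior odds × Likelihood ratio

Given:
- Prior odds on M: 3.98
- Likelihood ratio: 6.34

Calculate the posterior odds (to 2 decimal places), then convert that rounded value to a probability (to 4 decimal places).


Step 1: Calculate posterior odds
Posterior odds = Prior odds × LR
               = 3.98 × 6.34
               = 25.23

Step 2: Convert to probability
P(M|E) = Posterior odds / (1 + Posterior odds)
       = 25.23 / (1 + 25.23)
       = 25.23 / 26.23
       = 0.9619

The evidence increased P(M) from 0.7992 to 0.9619.


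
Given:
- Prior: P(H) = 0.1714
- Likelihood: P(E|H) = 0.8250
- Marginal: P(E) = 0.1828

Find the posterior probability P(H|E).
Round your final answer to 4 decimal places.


Using Bayes' theorem:

P(H|E) = P(E|H) × P(H) / P(E)
       = 0.8250 × 0.1714 / 0.1828
       = 0.14140500 / 0.1828
       = 0.7736

The evidence strengthens our belief in H.
Prior: 0.1714 → Posterior: 0.7736


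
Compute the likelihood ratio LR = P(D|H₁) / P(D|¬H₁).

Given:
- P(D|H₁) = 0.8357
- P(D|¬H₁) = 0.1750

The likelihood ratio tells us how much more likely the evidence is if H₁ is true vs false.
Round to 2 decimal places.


Likelihood Ratio (LR) = P(D|H₁) / P(D|¬H₁)

LR = 0.8357 / 0.1750
   = 4.78

The evidence is 4.78 times more likely if H₁ is true than if H₁ is false.
Because LR exceeds 1, D is evidence for H₁.


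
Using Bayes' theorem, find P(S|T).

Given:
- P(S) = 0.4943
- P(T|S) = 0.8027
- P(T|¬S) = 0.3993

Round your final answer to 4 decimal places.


Bayes' theorem: P(S|T) = P(T|S) × P(S) / P(T)

Step 1: Calculate P(T) using law of total probability
P(T) = P(T|S)P(S) + P(T|¬S)P(¬S)
     = 0.8027 × 0.4943 + 0.3993 × 0.5057
     = 0.39677461 + 0.20192601
     = 0.59870062

Step 2: Apply Bayes' theorem
P(S|T) = P(T|S) × P(S) / P(T)
       = 0.39677461 / 0.59870062
       = 0.6627


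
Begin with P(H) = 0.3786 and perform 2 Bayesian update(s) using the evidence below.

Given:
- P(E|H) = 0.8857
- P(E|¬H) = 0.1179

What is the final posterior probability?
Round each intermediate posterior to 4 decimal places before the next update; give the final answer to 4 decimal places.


Sequential Bayesian updating:

Initial prior: P(H) = 0.3786

Update 1:
  P(E) = 0.8857 × 0.3786 + 0.1179 × 0.6214 = 0.33532602 + 0.07326306 = 0.40858908
  P(H|E) = 0.33532602 / 0.40858908 = 0.8207

Update 2:
  P(E) = 0.8857 × 0.8207 + 0.1179 × 0.1793 = 0.72689399 + 0.02113947 = 0.74803346
  P(H|E) = 0.72689399 / 0.74803346 = 0.9717

Final posterior: 0.9717


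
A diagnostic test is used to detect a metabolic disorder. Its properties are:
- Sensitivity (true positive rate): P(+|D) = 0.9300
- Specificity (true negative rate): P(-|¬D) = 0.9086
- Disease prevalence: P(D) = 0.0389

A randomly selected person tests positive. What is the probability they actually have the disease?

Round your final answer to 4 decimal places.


Let D = has disease, + = positive test

Given:
- P(D) = 0.0389 (prevalence)
- P(+|D) = 0.9300 (sensitivity)
- P(-|¬D) = 0.9086 (specificity)
- P(+|¬D) = 0.0914 (false positive rate = 1 - specificity)

Step 1: Find P(+)
P(+) = P(+|D)P(D) + P(+|¬D)P(¬D)
     = 0.9300 × 0.0389 + 0.0914 × 0.9611
     = 0.03617700 + 0.08784454
     = 0.12402154

Step 2: Apply Bayes' theorem for P(D|+)
P(D|+) = P(+|D)P(D) / P(+)
       = 0.03617700 / 0.12402154
       = 0.2917


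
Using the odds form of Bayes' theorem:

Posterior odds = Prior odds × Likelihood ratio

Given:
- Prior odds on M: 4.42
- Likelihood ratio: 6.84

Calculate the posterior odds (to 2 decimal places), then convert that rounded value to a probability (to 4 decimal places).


Step 1: Calculate posterior odds
Posterior odds = Prior odds × LR
               = 4.42 × 6.84
               = 30.23

Step 2: Convert to probability
P(M|E) = Posterior odds / (1 + Posterior odds)
       = 30.23 / (1 + 30.23)
       = 30.23 / 31.23
       = 0.9680

The evidence increased P(M) from 0.8155 to 0.9680.


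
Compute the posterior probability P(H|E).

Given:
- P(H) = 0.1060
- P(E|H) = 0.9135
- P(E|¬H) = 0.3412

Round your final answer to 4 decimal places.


Bayes' theorem: P(H|E) = P(E|H) × P(H) / P(E)

Step 1: Calculate P(E) using law of total probability
P(E) = P(E|H)P(H) + P(E|¬H)P(¬H)
     = 0.9135 × 0.1060 + 0.3412 × 0.8940
     = 0.09683100 + 0.30503280
     = 0.40186380

Step 2: Apply Bayes' theorem
P(H|E) = P(E|H) × P(H) / P(E)
       = 0.09683100 / 0.40186380
       = 0.2410


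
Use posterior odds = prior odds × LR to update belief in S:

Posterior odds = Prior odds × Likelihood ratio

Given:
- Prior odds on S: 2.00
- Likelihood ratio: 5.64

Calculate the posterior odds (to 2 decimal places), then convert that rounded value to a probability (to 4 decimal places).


Step 1: Calculate posterior odds
Posterior odds = Prior odds × LR
               = 2.00 × 5.64
               = 11.28

Step 2: Convert to probability
P(S|E) = Posterior odds / (1 + Posterior odds)
       = 11.28 / (1 + 11.28)
       = 11.28 / 12.28
       = 0.9186

The evidence increased P(S) from 0.6667 to 0.9186.


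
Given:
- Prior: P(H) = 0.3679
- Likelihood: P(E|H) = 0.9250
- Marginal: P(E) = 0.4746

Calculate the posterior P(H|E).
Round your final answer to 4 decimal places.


Using Bayes' theorem:

P(H|E) = P(E|H) × P(H) / P(E)
       = 0.9250 × 0.3679 / 0.4746
       = 0.34030750 / 0.4746
       = 0.7170

The evidence strengthens our belief in H.
Prior: 0.3679 → Posterior: 0.7170


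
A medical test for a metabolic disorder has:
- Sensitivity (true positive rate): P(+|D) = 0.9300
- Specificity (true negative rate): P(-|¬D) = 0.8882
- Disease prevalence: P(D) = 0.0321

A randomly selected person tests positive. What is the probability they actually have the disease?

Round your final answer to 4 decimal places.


Let D = has disease, + = positive test

Given:
- P(D) = 0.0321 (prevalence)
- P(+|D) = 0.9300 (sensitivity)
- P(-|¬D) = 0.8882 (specificity)
- P(+|¬D) = 0.1118 (false positive rate = 1 - specificity)

Step 1: Find P(+)
P(+) = P(+|D)P(D) + P(+|¬D)P(¬D)
     = 0.9300 × 0.0321 + 0.1118 × 0.9679
     = 0.02985300 + 0.10821122
     = 0.13806422

Step 2: Apply Bayes' theorem for P(D|+)
P(D|+) = P(+|D)P(D) / P(+)
       = 0.02985300 / 0.13806422
       = 0.2162


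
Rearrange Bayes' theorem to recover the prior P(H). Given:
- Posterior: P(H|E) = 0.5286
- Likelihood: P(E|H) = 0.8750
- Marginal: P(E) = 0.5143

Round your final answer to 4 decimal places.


From Bayes' theorem: P(H|E) = P(E|H) × P(H) / P(E)

Rearranging for P(H):
P(H) = P(H|E) × P(E) / P(E|H)
     = 0.5286 × 0.5143 / 0.8750
     = 0.27185898 / 0.8750
     = 0.3107


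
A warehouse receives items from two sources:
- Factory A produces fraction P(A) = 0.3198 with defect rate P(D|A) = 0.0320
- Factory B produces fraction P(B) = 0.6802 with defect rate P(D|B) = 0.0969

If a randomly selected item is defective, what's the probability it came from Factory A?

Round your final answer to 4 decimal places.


Let A = from Factory A, D = defective

Given:
- P(A) = 0.3198, P(B) = 0.6802
- P(D|A) = 0.0320, P(D|B) = 0.0969

Step 1: Find P(D)
P(D) = P(D|A)P(A) + P(D|B)P(B)
     = 0.0320 × 0.3198 + 0.0969 × 0.6802
     = 0.01023360 + 0.06591138
     = 0.07614498

Step 2: Apply Bayes' theorem
P(A|D) = P(D|A)P(A) / P(D)
       = 0.01023360 / 0.07614498
       = 0.1344


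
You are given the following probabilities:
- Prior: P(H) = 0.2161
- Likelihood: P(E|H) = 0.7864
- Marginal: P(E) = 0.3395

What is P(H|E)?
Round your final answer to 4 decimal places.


Using Bayes' theorem:

P(H|E) = P(E|H) × P(H) / P(E)
       = 0.7864 × 0.2161 / 0.3395
       = 0.16994104 / 0.3395
       = 0.5006

The evidence strengthens our belief in H.
Prior: 0.2161 → Posterior: 0.5006


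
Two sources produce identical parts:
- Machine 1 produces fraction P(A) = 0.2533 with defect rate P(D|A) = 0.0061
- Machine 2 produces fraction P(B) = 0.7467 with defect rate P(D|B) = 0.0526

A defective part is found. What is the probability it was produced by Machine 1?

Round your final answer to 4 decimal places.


Let A = from Machine 1, D = defective

Given:
- P(A) = 0.2533, P(B) = 0.7467
- P(D|A) = 0.0061, P(D|B) = 0.0526

Step 1: Find P(D)
P(D) = P(D|A)P(A) + P(D|B)P(B)
     = 0.0061 × 0.2533 + 0.0526 × 0.7467
     = 0.00154513 + 0.03927642
     = 0.04082155

Step 2: Apply Bayes' theorem
P(A|D) = P(D|A)P(A) / P(D)
       = 0.00154513 / 0.04082155
       = 0.0379


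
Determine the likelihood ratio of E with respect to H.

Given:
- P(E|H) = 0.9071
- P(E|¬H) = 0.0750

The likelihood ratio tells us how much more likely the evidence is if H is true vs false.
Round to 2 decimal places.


Likelihood Ratio (LR) = P(E|H) / P(E|¬H)

LR = 0.9071 / 0.0750
   = 12.09

The evidence is 12.09 times more likely if H is true than if H is false.
Since LR > 1, the evidence supports H over ¬H.


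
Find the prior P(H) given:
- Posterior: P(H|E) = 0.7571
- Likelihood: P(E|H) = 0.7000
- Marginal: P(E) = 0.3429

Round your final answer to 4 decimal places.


From Bayes' theorem: P(H|E) = P(E|H) × P(H) / P(E)

Rearranging for P(H):
P(H) = P(H|E) × P(E) / P(E|H)
     = 0.7571 × 0.3429 / 0.7000
     = 0.25960959 / 0.7000
     = 0.3709


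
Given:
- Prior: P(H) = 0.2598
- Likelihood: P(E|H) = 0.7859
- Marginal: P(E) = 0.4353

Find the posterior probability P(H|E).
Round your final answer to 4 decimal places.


Using Bayes' theorem:

P(H|E) = P(E|H) × P(H) / P(E)
       = 0.7859 × 0.2598 / 0.4353
       = 0.20417682 / 0.4353
       = 0.4690

The evidence strengthens our belief in H.
Prior: 0.2598 → Posterior: 0.4690


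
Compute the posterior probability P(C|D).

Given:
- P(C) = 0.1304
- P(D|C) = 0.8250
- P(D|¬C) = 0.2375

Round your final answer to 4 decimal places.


Bayes' theorem: P(C|D) = P(D|C) × P(C) / P(D)

Step 1: Calculate P(D) using law of total probability
P(D) = P(D|C)P(C) + P(D|¬C)P(¬C)
     = 0.8250 × 0.1304 + 0.2375 × 0.8696
     = 0.10758000 + 0.20653000
     = 0.31411000

Step 2: Apply Bayes' theorem
P(C|D) = P(D|C) × P(C) / P(D)
       = 0.10758000 / 0.31411000
       = 0.3425


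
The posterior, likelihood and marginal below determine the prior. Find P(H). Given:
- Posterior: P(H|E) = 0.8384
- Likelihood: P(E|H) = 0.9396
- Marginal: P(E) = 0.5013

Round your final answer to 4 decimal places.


From Bayes' theorem: P(H|E) = P(E|H) × P(H) / P(E)

Rearranging for P(H):
P(H) = P(H|E) × P(E) / P(E|H)
     = 0.8384 × 0.5013 / 0.9396
     = 0.42028992 / 0.9396
     = 0.4473


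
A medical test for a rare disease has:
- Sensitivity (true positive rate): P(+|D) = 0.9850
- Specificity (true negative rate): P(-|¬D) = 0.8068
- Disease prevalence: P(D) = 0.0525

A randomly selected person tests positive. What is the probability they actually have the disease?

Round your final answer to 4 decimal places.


Let D = has disease, + = positive test

Given:
- P(D) = 0.0525 (prevalence)
- P(+|D) = 0.9850 (sensitivity)
- P(-|¬D) = 0.8068 (specificity)
- P(+|¬D) = 0.1932 (false positive rate = 1 - specificity)

Step 1: Find P(+)
P(+) = P(+|D)P(D) + P(+|¬D)P(¬D)
     = 0.9850 × 0.0525 + 0.1932 × 0.9475
     = 0.05171250 + 0.18305700
     = 0.23476950

Step 2: Apply Bayes' theorem for P(D|+)
P(D|+) = P(+|D)P(D) / P(+)
       = 0.05171250 / 0.23476950
       = 0.2203


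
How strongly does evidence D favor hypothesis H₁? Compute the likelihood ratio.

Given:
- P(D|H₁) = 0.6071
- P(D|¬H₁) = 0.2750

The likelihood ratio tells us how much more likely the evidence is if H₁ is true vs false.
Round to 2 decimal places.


Likelihood Ratio (LR) = P(D|H₁) / P(D|¬H₁)

LR = 0.6071 / 0.2750
   = 2.21

The evidence is 2.21 times more likely if H₁ is true than if H₁ is false.
LR > 1, so observing D raises the odds in favor of H₁.


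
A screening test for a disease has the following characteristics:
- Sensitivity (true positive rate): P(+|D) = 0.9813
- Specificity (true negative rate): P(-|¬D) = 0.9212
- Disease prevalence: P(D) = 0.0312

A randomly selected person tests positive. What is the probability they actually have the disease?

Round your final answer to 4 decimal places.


Let D = has disease, + = positive test

Given:
- P(D) = 0.0312 (prevalence)
- P(+|D) = 0.9813 (sensitivity)
- P(-|¬D) = 0.9212 (specificity)
- P(+|¬D) = 0.0788 (false positive rate = 1 - specificity)

Step 1: Find P(+)
P(+) = P(+|D)P(D) + P(+|¬D)P(¬D)
     = 0.9813 × 0.0312 + 0.0788 × 0.9688
     = 0.03061656 + 0.07634144
     = 0.10695800

Step 2: Apply Bayes' theorem for P(D|+)
P(D|+) = P(+|D)P(D) / P(+)
       = 0.03061656 / 0.10695800
       = 0.2862


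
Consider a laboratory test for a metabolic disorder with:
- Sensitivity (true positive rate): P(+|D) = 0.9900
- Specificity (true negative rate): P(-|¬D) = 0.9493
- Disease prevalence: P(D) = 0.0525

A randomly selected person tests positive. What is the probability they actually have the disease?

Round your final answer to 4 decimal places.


Let D = has disease, + = positive test

Given:
- P(D) = 0.0525 (prevalence)
- P(+|D) = 0.9900 (sensitivity)
- P(-|¬D) = 0.9493 (specificity)
- P(+|¬D) = 0.0507 (false positive rate = 1 - specificity)

Step 1: Find P(+)
P(+) = P(+|D)P(D) + P(+|¬D)P(¬D)
     = 0.9900 × 0.0525 + 0.0507 × 0.9475
     = 0.05197500 + 0.04803825
     = 0.10001325

Step 2: Apply Bayes' theorem for P(D|+)
P(D|+) = P(+|D)P(D) / P(+)
       = 0.05197500 / 0.10001325
       = 0.5197


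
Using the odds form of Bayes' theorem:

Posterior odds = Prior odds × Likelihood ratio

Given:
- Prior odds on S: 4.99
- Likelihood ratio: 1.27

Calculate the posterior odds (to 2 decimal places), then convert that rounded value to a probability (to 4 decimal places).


Step 1: Calculate posterior odds
Posterior odds = Prior odds × LR
               = 4.99 × 1.27
               = 6.34

Step 2: Convert to probability
P(S|E) = Posterior odds / (1 + Posterior odds)
       = 6.34 / (1 + 6.34)
       = 6.34 / 7.34
       = 0.8638

The evidence increased P(S) from 0.8331 to 0.8638.


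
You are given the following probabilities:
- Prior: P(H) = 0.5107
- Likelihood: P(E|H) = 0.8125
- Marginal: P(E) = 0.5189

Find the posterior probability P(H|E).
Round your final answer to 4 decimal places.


Using Bayes' theorem:

P(H|E) = P(E|H) × P(H) / P(E)
       = 0.8125 × 0.5107 / 0.5189
       = 0.41494375 / 0.5189
       = 0.7997

The evidence strengthens our belief in H.
Prior: 0.5107 → Posterior: 0.7997


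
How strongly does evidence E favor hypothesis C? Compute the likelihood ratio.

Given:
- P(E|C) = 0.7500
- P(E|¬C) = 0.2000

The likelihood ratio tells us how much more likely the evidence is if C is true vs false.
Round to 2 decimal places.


Likelihood Ratio (LR) = P(E|C) / P(E|¬C)

LR = 0.7500 / 0.2000
   = 3.75

The evidence is 3.75 times more likely if C is true than if C is false.
Since LR > 1, the evidence supports C over ¬C.


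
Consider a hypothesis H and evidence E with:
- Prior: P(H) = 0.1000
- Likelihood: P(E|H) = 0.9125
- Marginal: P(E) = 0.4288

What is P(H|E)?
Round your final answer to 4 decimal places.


Using Bayes' theorem:

P(H|E) = P(E|H) × P(H) / P(E)
       = 0.9125 × 0.1000 / 0.4288
       = 0.09125000 / 0.4288
       = 0.2128

The evidence strengthens our belief in H.
Prior: 0.1000 → Posterior: 0.2128


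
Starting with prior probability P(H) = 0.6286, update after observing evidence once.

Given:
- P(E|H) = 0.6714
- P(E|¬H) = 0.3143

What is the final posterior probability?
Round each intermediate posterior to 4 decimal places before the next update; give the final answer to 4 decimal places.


Sequential Bayesian updating:

Initial prior: P(H) = 0.6286

Update 1:
  P(E) = 0.6714 × 0.6286 + 0.3143 × 0.3714 = 0.42204204 + 0.11673102 = 0.53877306
  P(H|E) = 0.42204204 / 0.53877306 = 0.7833

Final posterior: 0.7833


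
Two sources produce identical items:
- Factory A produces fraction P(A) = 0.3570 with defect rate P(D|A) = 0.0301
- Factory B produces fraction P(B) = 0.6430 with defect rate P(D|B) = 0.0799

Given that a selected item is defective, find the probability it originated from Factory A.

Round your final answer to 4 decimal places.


Let A = from Factory A, D = defective

Given:
- P(A) = 0.3570, P(B) = 0.6430
- P(D|A) = 0.0301, P(D|B) = 0.0799

Step 1: Find P(D)
P(D) = P(D|A)P(A) + P(D|B)P(B)
     = 0.0301 × 0.3570 + 0.0799 × 0.6430
     = 0.01074570 + 0.05137570
     = 0.06212140

Step 2: Apply Bayes' theorem
P(A|D) = P(D|A)P(A) / P(D)
       = 0.01074570 / 0.06212140
       = 0.1730


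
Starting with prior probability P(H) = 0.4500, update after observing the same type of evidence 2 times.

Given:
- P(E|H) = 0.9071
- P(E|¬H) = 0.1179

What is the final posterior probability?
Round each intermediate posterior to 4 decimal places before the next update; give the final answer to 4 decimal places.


Sequential Bayesian updating:

Initial prior: P(H) = 0.4500

Update 1:
  P(E) = 0.9071 × 0.4500 + 0.1179 × 0.5500 = 0.40819500 + 0.06484500 = 0.47304000
  P(H|E) = 0.40819500 / 0.47304000 = 0.8629

Update 2:
  P(E) = 0.9071 × 0.8629 + 0.1179 × 0.1371 = 0.78273659 + 0.01616409 = 0.79890068
  P(H|E) = 0.78273659 / 0.79890068 = 0.9798

Final posterior: 0.9798


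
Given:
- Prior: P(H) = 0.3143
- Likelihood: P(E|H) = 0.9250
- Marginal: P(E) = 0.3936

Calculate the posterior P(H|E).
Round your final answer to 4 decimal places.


Using Bayes' theorem:

P(H|E) = P(E|H) × P(H) / P(E)
       = 0.9250 × 0.3143 / 0.3936
       = 0.29072750 / 0.3936
       = 0.7386

The evidence strengthens our belief in H.
Prior: 0.3143 → Posterior: 0.7386


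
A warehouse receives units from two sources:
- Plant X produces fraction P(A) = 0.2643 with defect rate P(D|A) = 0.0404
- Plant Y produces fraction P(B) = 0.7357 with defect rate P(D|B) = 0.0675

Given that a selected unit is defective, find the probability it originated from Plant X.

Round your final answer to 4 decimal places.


Let A = from Plant X, D = defective

Given:
- P(A) = 0.2643, P(B) = 0.7357
- P(D|A) = 0.0404, P(D|B) = 0.0675

Step 1: Find P(D)
P(D) = P(D|A)P(A) + P(D|B)P(B)
     = 0.0404 × 0.2643 + 0.0675 × 0.7357
     = 0.01067772 + 0.04965975
     = 0.06033747

Step 2: Apply Bayes' theorem
P(A|D) = P(D|A)P(A) / P(D)
       = 0.01067772 / 0.06033747
       = 0.1770


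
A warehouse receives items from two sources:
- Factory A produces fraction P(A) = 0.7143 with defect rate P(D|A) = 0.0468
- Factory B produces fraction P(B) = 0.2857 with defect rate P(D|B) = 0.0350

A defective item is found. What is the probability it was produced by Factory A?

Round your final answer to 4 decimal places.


Let A = from Factory A, D = defective

Given:
- P(A) = 0.7143, P(B) = 0.2857
- P(D|A) = 0.0468, P(D|B) = 0.0350

Step 1: Find P(D)
P(D) = P(D|A)P(A) + P(D|B)P(B)
     = 0.0468 × 0.7143 + 0.0350 × 0.2857
     = 0.03342924 + 0.00999950
     = 0.04342874

Step 2: Apply Bayes' theorem
P(A|D) = P(D|A)P(A) / P(D)
       = 0.03342924 / 0.04342874
       = 0.7697


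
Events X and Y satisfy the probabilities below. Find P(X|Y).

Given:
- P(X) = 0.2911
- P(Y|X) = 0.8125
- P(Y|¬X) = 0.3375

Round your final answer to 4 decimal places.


Bayes' theorem: P(X|Y) = P(Y|X) × P(X) / P(Y)

Step 1: Calculate P(Y) using law of total probability
P(Y) = P(Y|X)P(X) + P(Y|¬X)P(¬X)
     = 0.8125 × 0.2911 + 0.3375 × 0.7089
     = 0.23651875 + 0.23925375
     = 0.47577250

Step 2: Apply Bayes' theorem
P(X|Y) = P(Y|X) × P(X) / P(Y)
       = 0.23651875 / 0.47577250
       = 0.4971


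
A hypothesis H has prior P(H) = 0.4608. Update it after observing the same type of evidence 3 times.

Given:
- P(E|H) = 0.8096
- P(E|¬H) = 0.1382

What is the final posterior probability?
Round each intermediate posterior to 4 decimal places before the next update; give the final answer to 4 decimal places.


Sequential Bayesian updating:

Initial prior: P(H) = 0.4608

Update 1:
  P(E) = 0.8096 × 0.4608 + 0.1382 × 0.5392 = 0.37306368 + 0.07451744 = 0.44758112
  P(H|E) = 0.37306368 / 0.44758112 = 0.8335

Update 2:
  P(E) = 0.8096 × 0.8335 + 0.1382 × 0.1665 = 0.67480160 + 0.02301030 = 0.69781190
  P(H|E) = 0.67480160 / 0.69781190 = 0.9670

Update 3:
  P(E) = 0.8096 × 0.9670 + 0.1382 × 0.0330 = 0.78288320 + 0.00456060 = 0.78744380
  P(H|E) = 0.78288320 / 0.78744380 = 0.9942

Final posterior: 0.9942


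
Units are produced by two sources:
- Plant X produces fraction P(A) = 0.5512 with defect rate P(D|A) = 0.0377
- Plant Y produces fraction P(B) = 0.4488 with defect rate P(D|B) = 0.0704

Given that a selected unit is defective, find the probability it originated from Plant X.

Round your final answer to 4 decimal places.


Let A = from Plant X, D = defective

Given:
- P(A) = 0.5512, P(B) = 0.4488
- P(D|A) = 0.0377, P(D|B) = 0.0704

Step 1: Find P(D)
P(D) = P(D|A)P(A) + P(D|B)P(B)
     = 0.0377 × 0.5512 + 0.0704 × 0.4488
     = 0.02078024 + 0.03159552
     = 0.05237576

Step 2: Apply Bayes' theorem
P(A|D) = P(D|A)P(A) / P(D)
       = 0.02078024 / 0.05237576
       = 0.3968


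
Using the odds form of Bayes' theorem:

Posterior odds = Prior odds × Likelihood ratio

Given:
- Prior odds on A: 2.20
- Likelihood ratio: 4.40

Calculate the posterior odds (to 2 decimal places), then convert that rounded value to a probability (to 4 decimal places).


Step 1: Calculate posterior odds
Posterior odds = Prior odds × LR
               = 2.20 × 4.40
               = 9.68

Step 2: Convert to probability
P(A|E) = Posterior odds / (1 + Posterior odds)
       = 9.68 / (1 + 9.68)
       = 9.68 / 10.68
       = 0.9064

The evidence increased P(A) from 0.6875 to 0.9064.


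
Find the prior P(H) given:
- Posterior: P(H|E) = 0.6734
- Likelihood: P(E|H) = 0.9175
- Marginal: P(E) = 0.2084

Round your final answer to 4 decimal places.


From Bayes' theorem: P(H|E) = P(E|H) × P(H) / P(E)

Rearranging for P(H):
P(H) = P(H|E) × P(E) / P(E|H)
     = 0.6734 × 0.2084 / 0.9175
     = 0.14033656 / 0.9175
     = 0.1530


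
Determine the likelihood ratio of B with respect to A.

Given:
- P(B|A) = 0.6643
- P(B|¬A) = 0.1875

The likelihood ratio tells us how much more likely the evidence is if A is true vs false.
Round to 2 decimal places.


Likelihood Ratio (LR) = P(B|A) / P(B|¬A)

LR = 0.6643 / 0.1875
   = 3.54

The evidence is 3.54 times more likely if A is true than if A is false.
LR > 1, so observing B raises the odds in favor of A.


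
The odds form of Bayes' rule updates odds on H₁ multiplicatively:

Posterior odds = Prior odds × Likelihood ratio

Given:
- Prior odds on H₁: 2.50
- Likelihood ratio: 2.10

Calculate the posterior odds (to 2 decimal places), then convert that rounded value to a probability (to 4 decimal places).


Step 1: Calculate posterior odds
Posterior odds = Prior odds × LR
               = 2.50 × 2.10
               = 5.25

Step 2: Convert to probability
P(H₁|E) = Posterior odds / (1 + Posterior odds)
       = 5.25 / (1 + 5.25)
       = 5.25 / 6.25
       = 0.8400

The evidence increased P(H₁) from 0.7143 to 0.8400.


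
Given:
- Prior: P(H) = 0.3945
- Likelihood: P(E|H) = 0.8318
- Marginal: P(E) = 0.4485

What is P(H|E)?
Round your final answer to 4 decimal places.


Using Bayes' theorem:

P(H|E) = P(E|H) × P(H) / P(E)
       = 0.8318 × 0.3945 / 0.4485
       = 0.32814510 / 0.4485
       = 0.7317

The evidence strengthens our belief in H.
Prior: 0.3945 → Posterior: 0.7317


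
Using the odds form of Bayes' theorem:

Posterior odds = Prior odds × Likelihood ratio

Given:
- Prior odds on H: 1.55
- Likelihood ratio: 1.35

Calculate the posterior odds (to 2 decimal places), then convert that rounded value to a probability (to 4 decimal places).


Step 1: Calculate posterior odds
Posterior odds = Prior odds × LR
               = 1.55 × 1.35
               = 2.09

Step 2: Convert to probability
P(H|E) = Posterior odds / (1 + Posterior odds)
       = 2.09 / (1 + 2.09)
       = 2.09 / 3.09
       = 0.6764

The evidence increased P(H) from 0.6078 to 0.6764.


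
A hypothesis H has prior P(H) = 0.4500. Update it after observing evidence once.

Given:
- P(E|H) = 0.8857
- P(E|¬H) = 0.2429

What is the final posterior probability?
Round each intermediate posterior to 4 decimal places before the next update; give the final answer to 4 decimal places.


Sequential Bayesian updating:

Initial prior: P(H) = 0.4500

Update 1:
  P(E) = 0.8857 × 0.4500 + 0.2429 × 0.5500 = 0.39856500 + 0.13359500 = 0.53216000
  P(H|E) = 0.39856500 / 0.53216000 = 0.7490

Final posterior: 0.7490


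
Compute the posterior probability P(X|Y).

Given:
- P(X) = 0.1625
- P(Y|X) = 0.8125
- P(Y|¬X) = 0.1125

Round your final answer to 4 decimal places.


Bayes' theorem: P(X|Y) = P(Y|X) × P(X) / P(Y)

Step 1: Calculate P(Y) using law of total probability
P(Y) = P(Y|X)P(X) + P(Y|¬X)P(¬X)
     = 0.8125 × 0.1625 + 0.1125 × 0.8375
     = 0.13203125 + 0.09421875
     = 0.22625000

Step 2: Apply Bayes' theorem
P(X|Y) = P(Y|X) × P(X) / P(Y)
       = 0.13203125 / 0.22625000
       = 0.5836


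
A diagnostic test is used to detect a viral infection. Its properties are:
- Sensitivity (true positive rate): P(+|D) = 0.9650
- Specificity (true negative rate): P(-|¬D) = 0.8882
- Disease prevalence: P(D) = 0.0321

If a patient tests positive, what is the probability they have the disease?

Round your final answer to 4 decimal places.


Let D = has disease, + = positive test

Given:
- P(D) = 0.0321 (prevalence)
- P(+|D) = 0.9650 (sensitivity)
- P(-|¬D) = 0.8882 (specificity)
- P(+|¬D) = 0.1118 (false positive rate = 1 - specificity)

Step 1: Find P(+)
P(+) = P(+|D)P(D) + P(+|¬D)P(¬D)
     = 0.9650 × 0.0321 + 0.1118 × 0.9679
     = 0.03097650 + 0.10821122
     = 0.13918772

Step 2: Apply Bayes' theorem for P(D|+)
P(D|+) = P(+|D)P(D) / P(+)
       = 0.03097650 / 0.13918772
       = 0.2226


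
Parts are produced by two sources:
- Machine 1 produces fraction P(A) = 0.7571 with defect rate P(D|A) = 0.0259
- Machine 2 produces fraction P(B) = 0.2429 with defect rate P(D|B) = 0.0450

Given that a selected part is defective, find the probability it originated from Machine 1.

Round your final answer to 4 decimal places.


Let A = from Machine 1, D = defective

Given:
- P(A) = 0.7571, P(B) = 0.2429
- P(D|A) = 0.0259, P(D|B) = 0.0450

Step 1: Find P(D)
P(D) = P(D|A)P(A) + P(D|B)P(B)
     = 0.0259 × 0.7571 + 0.0450 × 0.2429
     = 0.01960889 + 0.01093050
     = 0.03053939

Step 2: Apply Bayes' theorem
P(A|D) = P(D|A)P(A) / P(D)
       = 0.01960889 / 0.03053939
       = 0.6421


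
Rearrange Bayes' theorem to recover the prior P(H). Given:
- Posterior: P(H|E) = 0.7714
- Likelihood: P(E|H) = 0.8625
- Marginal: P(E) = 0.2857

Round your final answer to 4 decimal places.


From Bayes' theorem: P(H|E) = P(E|H) × P(H) / P(E)

Rearranging for P(H):
P(H) = P(H|E) × P(E) / P(E|H)
     = 0.7714 × 0.2857 / 0.8625
     = 0.22038898 / 0.8625
     = 0.2555


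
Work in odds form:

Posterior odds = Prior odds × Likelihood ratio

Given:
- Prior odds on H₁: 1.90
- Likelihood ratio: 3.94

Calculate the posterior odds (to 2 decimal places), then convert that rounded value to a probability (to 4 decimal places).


Step 1: Calculate posterior odds
Posterior odds = Prior odds × LR
               = 1.90 × 3.94
               = 7.49

Step 2: Convert to probability
P(H₁|E) = Posterior odds / (1 + Posterior odds)
       = 7.49 / (1 + 7.49)
       = 7.49 / 8.49
       = 0.8822

The evidence increased P(H₁) from 0.6552 to 0.8822.


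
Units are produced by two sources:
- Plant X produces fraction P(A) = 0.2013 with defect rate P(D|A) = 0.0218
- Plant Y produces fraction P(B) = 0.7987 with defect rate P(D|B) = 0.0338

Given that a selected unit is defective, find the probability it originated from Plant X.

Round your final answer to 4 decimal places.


Let A = from Plant X, D = defective

Given:
- P(A) = 0.2013, P(B) = 0.7987
- P(D|A) = 0.0218, P(D|B) = 0.0338

Step 1: Find P(D)
P(D) = P(D|A)P(A) + P(D|B)P(B)
     = 0.0218 × 0.2013 + 0.0338 × 0.7987
     = 0.00438834 + 0.02699606
     = 0.03138440

Step 2: Apply Bayes' theorem
P(A|D) = P(D|A)P(A) / P(D)
       = 0.00438834 / 0.03138440
       = 0.1398


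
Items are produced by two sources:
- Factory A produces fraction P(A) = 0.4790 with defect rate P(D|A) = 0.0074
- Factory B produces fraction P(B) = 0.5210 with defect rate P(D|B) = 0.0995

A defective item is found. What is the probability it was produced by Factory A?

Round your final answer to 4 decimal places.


Let A = from Factory A, D = defective

Given:
- P(A) = 0.4790, P(B) = 0.5210
- P(D|A) = 0.0074, P(D|B) = 0.0995

Step 1: Find P(D)
P(D) = P(D|A)P(A) + P(D|B)P(B)
     = 0.0074 × 0.4790 + 0.0995 × 0.5210
     = 0.00354460 + 0.05183950
     = 0.05538410

Step 2: Apply Bayes' theorem
P(A|D) = P(D|A)P(A) / P(D)
       = 0.00354460 / 0.05538410
       = 0.0640


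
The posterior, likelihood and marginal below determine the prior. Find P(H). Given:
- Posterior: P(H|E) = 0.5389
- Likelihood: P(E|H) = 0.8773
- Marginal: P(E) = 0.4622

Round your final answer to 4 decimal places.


From Bayes' theorem: P(H|E) = P(E|H) × P(H) / P(E)

Rearranging for P(H):
P(H) = P(H|E) × P(E) / P(E|H)
     = 0.5389 × 0.4622 / 0.8773
     = 0.24907958 / 0.8773
     = 0.2839


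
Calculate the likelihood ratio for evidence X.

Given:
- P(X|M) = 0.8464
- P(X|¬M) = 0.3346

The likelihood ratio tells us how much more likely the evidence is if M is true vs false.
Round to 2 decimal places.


Likelihood Ratio (LR) = P(X|M) / P(X|¬M)

LR = 0.8464 / 0.3346
   = 2.53

The evidence is 2.53 times more likely if M is true than if M is false.
Because LR exceeds 1, X is evidence for M.
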